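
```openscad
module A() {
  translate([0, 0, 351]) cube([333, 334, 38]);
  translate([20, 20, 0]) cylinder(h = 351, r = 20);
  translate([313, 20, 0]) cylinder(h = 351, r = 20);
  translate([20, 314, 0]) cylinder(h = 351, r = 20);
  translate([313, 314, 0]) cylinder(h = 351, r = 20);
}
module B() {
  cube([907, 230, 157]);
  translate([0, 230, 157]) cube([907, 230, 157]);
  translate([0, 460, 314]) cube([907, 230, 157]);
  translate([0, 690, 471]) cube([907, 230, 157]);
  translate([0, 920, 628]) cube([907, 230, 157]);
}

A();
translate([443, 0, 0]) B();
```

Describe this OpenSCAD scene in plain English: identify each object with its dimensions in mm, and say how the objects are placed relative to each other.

A is a four-legged stool. The seat is a 333×334×38 mm slab whose top surface is at z = 389 mm; four round legs, each 40 mm in diameter, run from the floor (z = 0) to the underside of the seat, each leg's axis is inset half a diameter from the nearest pair of seat edges (so the leg's bounding box is flush with the corner).

B is a run of 5 identical solid stair steps. Each tread is 907×230 mm and each step block is 157 mm high. Step 1 rests on the floor; step k is offset from step 1 by (k−1)×230 mm in y and (k−1)×157 mm in z.

The staircase is on the floor beside the stool on its +x side.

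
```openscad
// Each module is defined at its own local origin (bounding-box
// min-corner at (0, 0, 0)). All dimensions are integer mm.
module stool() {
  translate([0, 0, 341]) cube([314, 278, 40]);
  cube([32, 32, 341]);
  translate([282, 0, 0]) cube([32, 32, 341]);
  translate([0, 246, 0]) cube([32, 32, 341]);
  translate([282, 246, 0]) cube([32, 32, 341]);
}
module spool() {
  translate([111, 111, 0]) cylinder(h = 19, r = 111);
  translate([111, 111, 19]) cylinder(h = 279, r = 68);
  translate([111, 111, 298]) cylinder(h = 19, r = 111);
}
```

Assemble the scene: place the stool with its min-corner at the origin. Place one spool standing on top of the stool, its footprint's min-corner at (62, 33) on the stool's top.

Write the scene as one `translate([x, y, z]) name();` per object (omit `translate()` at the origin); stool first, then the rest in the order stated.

stool();
translate([62, 33, 381]) spool();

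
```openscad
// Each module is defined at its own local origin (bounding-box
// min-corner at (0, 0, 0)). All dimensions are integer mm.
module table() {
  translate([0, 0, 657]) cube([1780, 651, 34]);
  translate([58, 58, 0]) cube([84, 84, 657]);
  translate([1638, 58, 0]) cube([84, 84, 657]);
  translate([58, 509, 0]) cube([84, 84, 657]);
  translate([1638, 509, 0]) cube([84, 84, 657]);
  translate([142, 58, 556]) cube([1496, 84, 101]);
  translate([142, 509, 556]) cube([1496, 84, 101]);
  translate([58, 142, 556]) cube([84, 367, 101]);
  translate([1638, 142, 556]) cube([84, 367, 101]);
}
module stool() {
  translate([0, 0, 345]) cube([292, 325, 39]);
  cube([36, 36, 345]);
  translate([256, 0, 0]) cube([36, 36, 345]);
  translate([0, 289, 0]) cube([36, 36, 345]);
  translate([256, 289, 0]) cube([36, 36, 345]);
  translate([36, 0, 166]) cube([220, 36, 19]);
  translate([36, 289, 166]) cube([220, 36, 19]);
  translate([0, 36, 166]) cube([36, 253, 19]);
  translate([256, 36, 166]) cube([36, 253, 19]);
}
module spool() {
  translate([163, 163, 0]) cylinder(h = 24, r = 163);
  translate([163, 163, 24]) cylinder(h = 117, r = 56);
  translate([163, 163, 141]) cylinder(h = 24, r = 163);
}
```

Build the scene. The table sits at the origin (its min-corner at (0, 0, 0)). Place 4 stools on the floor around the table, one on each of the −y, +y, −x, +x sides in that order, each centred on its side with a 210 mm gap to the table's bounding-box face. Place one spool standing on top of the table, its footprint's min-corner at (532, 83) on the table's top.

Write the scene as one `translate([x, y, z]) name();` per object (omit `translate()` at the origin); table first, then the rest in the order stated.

table();
translate([744, -535, 0]) stool();
translate([744, 861, 0]) stool();
translate([-502, 163, 0]) stool();
translate([1990, 163, 0]) stool();
translate([532, 83, 691]) spool();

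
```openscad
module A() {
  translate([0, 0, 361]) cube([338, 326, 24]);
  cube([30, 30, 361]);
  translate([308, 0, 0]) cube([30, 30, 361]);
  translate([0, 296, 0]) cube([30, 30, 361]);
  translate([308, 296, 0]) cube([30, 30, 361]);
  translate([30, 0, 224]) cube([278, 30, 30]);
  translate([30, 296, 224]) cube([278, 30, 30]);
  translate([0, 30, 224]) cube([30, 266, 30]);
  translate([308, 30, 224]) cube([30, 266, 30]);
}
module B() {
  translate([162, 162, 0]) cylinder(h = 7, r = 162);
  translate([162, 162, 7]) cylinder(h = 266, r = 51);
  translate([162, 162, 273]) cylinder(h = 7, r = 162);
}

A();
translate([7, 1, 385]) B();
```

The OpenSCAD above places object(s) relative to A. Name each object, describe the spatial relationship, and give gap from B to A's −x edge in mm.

A is a stool. B is a spool. The spool is on top of the stool, centred. The gap from the spool to the stool's −x edge is 7 mm.

The spool's min-x is at 7; the stool's min-x is 0; gap = 7 mm.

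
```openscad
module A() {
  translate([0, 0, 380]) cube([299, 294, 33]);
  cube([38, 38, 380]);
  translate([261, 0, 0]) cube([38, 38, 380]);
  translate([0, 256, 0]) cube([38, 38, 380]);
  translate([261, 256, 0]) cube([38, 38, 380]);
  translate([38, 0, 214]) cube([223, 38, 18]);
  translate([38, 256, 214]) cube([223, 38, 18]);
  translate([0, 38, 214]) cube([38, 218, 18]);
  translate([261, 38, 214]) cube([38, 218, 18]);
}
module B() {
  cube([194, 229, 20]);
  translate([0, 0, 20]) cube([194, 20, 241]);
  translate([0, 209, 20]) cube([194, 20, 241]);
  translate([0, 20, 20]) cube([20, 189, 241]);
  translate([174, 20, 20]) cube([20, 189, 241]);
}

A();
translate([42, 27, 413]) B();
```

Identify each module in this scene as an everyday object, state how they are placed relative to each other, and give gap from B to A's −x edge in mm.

A is a stool. B is an open box. The open box is on top of the stool. The gap from the open box to the stool's −x edge is 42 mm.

The open box's min-x is at 42; the stool's min-x is 0; gap = 42 mm.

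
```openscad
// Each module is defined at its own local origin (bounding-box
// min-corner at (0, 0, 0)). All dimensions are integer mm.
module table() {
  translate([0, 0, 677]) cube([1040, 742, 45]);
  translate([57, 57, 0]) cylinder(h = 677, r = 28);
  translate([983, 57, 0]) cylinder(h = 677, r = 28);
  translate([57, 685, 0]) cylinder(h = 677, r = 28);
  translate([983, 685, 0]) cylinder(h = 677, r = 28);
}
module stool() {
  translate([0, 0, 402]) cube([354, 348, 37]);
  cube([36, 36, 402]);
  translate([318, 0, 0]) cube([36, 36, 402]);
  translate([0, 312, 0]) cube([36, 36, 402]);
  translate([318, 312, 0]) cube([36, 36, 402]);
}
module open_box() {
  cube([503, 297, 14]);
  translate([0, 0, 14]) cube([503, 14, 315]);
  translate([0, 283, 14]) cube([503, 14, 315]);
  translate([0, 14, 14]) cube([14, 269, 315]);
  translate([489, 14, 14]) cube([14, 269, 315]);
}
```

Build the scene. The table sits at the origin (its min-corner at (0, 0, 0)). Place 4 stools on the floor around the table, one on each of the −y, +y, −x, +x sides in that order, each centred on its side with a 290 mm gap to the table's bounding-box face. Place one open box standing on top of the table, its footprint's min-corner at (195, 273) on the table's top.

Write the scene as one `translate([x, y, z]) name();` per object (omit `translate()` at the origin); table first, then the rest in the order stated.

table();
translate([343, -638, 0]) stool();
translate([343, 1032, 0]) stool();
translate([-644, 197, 0]) stool();
translate([1330, 197, 0]) stool();
translate([195, 273, 722]) open_box();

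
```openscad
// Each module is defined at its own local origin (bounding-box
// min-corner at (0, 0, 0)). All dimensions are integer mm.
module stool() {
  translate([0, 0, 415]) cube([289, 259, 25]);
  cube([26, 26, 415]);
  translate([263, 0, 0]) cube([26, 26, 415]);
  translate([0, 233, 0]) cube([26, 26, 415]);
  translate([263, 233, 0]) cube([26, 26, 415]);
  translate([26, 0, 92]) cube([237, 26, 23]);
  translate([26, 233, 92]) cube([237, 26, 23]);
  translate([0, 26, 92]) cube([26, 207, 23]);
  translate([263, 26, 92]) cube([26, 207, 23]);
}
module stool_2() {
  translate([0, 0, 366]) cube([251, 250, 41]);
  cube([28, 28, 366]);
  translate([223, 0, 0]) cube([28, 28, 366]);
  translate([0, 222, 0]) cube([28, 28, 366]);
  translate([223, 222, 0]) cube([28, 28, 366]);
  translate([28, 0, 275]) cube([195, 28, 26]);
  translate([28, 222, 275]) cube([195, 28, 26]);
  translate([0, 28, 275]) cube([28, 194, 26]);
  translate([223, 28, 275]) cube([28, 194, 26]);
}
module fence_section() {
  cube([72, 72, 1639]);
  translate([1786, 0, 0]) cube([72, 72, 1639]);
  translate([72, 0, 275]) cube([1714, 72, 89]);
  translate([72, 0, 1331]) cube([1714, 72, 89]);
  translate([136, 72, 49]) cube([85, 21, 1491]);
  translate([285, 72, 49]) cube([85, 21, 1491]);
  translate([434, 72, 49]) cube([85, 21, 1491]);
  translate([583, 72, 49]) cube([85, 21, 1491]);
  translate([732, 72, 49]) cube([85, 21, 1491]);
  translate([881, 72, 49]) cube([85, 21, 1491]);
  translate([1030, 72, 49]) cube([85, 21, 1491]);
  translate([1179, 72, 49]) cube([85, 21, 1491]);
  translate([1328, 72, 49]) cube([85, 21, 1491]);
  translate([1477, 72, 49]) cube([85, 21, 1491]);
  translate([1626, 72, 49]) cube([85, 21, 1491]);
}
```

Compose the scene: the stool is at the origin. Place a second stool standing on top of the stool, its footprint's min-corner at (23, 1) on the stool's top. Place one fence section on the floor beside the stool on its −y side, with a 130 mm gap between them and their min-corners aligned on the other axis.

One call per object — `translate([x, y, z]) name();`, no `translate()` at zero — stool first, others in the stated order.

stool();
translate([23, 1, 440]) stool_2();
translate([0, -223, 0]) fence_section();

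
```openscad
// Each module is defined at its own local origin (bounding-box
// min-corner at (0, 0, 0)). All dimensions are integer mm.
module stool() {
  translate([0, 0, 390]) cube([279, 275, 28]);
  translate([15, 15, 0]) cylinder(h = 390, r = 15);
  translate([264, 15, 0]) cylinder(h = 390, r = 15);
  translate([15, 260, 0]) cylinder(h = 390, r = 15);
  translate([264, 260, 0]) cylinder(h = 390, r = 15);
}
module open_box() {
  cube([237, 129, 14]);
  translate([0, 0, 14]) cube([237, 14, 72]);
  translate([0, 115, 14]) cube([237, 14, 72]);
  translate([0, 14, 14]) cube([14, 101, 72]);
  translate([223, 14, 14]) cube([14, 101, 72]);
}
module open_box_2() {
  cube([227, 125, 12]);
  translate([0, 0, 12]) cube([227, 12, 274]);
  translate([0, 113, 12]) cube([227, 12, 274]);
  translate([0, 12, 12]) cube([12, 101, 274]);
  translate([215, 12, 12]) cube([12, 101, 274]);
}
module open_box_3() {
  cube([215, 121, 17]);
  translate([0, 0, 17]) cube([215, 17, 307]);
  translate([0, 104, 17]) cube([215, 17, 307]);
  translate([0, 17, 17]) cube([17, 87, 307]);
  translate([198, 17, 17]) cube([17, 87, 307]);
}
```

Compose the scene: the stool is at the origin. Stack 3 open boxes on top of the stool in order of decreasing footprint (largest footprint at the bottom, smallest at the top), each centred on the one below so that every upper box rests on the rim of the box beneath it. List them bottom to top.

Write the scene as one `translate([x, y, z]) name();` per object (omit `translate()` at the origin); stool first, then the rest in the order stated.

stool();
translate([21, 73, 418]) open_box();
translate([26, 75, 504]) open_box_2();
translate([32, 77, 790]) open_box_3();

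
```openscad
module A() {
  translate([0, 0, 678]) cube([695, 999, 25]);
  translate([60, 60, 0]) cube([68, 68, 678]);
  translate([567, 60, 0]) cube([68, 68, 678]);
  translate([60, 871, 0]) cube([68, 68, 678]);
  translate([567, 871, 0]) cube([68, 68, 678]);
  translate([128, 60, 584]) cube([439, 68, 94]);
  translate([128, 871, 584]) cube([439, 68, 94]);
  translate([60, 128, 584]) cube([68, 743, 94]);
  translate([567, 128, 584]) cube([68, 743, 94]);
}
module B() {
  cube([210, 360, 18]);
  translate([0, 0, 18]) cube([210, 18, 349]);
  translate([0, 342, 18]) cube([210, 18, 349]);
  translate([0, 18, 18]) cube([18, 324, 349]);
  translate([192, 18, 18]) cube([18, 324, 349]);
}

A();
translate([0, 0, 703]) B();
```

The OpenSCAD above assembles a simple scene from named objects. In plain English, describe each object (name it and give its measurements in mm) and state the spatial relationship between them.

A is a table with a 695×999 mm rectangular top, 25 mm thick, top surface at z = 703 mm, supported by four 68×68 mm square legs, each inset 60 mm from the nearest pair of top edges, running from the floor. Four apron rails, 68 mm thick and 94 mm tall, run between adjacent legs with their top edges flush with the underside of the top and their outer faces flush with the legs' outer faces.

B is an open-topped rectangular box: outside dimensions 210×360×367 mm, with a uniform wall and base thickness of 18 mm. The base is a full 210×360 slab on the floor; four walls sit on top of the base. The front and back walls (the −y and +y sides) span the full width; the two side walls fit between them.

The open box is on top of the table.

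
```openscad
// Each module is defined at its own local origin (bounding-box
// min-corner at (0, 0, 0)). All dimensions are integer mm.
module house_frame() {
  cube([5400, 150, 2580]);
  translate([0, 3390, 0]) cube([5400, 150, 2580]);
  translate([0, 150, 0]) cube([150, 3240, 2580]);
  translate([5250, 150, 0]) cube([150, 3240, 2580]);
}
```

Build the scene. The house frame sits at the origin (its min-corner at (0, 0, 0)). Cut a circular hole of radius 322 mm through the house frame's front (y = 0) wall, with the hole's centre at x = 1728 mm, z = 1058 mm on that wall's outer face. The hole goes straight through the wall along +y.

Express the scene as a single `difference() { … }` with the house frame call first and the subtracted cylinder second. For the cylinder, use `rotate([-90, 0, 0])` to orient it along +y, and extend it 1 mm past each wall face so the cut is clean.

difference() {
  house_frame();
  translate([1728, -1, 1058]) rotate([-90, 0, 0]) cylinder(h = 152, r = 322);
}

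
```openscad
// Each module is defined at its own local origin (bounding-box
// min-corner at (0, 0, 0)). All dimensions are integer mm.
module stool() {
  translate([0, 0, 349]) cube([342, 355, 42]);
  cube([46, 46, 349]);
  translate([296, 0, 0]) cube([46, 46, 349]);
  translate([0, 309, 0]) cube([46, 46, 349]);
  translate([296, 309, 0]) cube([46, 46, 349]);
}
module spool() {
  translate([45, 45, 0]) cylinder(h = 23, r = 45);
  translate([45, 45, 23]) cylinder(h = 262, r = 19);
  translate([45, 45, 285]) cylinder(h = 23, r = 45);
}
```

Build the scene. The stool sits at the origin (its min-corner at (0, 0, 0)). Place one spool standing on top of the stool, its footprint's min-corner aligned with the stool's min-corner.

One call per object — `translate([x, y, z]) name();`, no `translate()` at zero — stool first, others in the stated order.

stool();
translate([0, 0, 391]) spool();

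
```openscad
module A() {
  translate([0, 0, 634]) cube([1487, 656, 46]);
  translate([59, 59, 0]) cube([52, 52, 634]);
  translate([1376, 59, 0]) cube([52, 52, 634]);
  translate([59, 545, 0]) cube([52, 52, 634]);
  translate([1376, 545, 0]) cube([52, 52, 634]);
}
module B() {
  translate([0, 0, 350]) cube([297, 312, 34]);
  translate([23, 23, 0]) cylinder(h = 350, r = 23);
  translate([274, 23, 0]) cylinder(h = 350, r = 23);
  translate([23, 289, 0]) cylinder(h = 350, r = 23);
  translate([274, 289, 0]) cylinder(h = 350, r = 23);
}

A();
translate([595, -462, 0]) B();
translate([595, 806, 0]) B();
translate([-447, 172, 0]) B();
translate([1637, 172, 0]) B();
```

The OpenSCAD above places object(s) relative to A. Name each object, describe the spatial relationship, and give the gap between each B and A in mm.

Each stool's nearest face is 150 mm from the table's bounding box.

A is a table. B is a stool. Four stools sit around the table at the −y, +y, −x, +x sides. The gap between each stool and the table is 150 mm.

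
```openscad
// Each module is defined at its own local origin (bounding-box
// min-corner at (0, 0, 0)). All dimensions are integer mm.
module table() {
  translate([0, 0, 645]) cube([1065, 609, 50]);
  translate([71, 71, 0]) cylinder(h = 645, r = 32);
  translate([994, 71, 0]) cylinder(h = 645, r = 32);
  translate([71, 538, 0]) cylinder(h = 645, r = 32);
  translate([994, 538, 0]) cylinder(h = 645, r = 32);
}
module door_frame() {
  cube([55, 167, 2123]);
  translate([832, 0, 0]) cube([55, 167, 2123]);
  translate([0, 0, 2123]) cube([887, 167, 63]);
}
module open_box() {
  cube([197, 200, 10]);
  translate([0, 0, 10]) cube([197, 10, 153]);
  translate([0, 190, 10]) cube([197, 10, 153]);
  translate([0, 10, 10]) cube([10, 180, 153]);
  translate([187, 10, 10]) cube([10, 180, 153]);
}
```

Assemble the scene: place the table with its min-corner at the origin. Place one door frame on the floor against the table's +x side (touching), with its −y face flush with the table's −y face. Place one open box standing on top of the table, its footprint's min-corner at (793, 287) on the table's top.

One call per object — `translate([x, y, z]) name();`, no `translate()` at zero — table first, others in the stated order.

table();
translate([1065, 0, 0]) door_frame();
translate([793, 287, 695]) open_box();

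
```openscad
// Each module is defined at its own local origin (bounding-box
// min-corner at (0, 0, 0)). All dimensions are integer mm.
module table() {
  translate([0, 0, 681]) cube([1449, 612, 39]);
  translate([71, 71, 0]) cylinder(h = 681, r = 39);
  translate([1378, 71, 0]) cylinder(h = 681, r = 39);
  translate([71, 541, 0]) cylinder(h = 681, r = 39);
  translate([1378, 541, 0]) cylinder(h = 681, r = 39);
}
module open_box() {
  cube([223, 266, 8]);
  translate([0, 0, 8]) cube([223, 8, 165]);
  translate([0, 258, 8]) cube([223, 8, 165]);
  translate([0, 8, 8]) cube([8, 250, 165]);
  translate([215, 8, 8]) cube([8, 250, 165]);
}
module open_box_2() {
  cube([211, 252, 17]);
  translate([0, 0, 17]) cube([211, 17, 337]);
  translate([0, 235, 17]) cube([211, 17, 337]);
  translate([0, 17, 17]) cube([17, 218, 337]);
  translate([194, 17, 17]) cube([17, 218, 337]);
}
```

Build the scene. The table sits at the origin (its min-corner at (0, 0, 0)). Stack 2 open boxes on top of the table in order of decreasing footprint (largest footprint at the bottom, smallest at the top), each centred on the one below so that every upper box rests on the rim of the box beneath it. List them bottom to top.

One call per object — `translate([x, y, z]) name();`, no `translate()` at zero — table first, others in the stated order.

table();
translate([613, 173, 720]) open_box();
translate([619, 180, 893]) open_box_2();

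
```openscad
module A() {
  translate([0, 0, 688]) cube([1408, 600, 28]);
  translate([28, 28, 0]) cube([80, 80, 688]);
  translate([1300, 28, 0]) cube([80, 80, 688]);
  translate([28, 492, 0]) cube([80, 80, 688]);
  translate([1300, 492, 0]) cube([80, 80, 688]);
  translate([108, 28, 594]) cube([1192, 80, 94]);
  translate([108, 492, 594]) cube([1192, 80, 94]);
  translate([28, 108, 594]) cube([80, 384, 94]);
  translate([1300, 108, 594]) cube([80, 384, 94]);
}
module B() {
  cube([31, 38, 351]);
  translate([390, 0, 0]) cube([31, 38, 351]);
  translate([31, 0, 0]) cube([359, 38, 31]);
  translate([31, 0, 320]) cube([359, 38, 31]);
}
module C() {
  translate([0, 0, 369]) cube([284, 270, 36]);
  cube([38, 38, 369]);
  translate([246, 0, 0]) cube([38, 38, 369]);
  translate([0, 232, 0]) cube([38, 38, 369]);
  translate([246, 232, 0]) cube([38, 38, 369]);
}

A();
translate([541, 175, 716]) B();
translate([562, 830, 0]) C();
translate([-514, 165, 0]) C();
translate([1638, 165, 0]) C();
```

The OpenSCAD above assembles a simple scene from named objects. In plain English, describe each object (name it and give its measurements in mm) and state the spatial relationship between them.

A is a table with a 1408×600 mm rectangular top, 28 mm thick, top surface at z = 716 mm, supported by four 80×80 mm square legs, each inset 28 mm from the nearest pair of top edges, running from the floor. Four apron rails, 80 mm thick and 94 mm tall, run between adjacent legs with their top edges flush with the underside of the top and their outer faces flush with the legs' outer faces.

B is a rectangular picture frame lying in the x–z plane (depth along y). The opening is 359 mm wide (x) by 289 mm tall (z), surrounded by a border 31 mm wide on all four sides. The frame is 38 mm deep and is made of two full-height vertical stiles with two horizontal rails fitted between them.

C is a four-legged stool. The seat is 284×270 mm, 36 mm thick, top at z = 405 mm. It stands on four square legs, each 38×38 mm in cross-section, from z = 0 to the seat underside, each flush with a corner of the seat.

The picture frame is on top of the table. Three stools sit around the table at the +y, −x, +x sides.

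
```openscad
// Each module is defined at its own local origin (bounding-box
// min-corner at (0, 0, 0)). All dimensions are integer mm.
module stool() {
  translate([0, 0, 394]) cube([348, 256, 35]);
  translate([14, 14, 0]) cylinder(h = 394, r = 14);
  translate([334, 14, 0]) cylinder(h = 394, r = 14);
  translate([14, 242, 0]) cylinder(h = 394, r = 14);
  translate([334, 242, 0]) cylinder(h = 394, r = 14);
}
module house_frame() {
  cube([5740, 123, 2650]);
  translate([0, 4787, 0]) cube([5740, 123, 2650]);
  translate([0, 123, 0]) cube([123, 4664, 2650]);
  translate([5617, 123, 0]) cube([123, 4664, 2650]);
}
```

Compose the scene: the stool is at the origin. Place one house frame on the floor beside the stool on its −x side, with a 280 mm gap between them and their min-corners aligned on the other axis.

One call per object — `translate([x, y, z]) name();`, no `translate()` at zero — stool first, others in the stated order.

stool();
translate([-6020, 0, 0]) house_frame();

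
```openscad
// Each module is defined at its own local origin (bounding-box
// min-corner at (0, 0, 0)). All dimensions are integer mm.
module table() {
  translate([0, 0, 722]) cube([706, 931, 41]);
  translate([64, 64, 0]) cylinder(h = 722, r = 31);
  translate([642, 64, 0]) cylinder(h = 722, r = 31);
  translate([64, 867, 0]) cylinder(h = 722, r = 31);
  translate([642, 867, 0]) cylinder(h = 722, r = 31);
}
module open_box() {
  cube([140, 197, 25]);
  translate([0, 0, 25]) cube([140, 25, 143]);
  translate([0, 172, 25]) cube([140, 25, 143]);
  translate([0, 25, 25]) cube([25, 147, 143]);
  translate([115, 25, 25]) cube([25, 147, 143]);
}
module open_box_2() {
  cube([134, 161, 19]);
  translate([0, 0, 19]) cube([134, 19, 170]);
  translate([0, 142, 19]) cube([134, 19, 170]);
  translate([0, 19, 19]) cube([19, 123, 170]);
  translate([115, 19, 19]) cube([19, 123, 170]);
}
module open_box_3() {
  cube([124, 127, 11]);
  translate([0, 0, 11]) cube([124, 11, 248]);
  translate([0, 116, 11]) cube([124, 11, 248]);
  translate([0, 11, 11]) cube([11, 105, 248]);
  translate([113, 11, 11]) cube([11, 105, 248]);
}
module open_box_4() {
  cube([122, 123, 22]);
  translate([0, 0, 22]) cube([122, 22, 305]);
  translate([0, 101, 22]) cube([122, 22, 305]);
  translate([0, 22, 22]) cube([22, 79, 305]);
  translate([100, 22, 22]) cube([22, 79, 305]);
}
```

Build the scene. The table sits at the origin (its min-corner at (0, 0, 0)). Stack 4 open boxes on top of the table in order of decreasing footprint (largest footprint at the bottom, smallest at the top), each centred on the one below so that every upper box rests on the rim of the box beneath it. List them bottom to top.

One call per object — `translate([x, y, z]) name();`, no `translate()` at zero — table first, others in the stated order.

table();
translate([283, 367, 763]) open_box();
translate([286, 385, 931]) open_box_2();
translate([291, 402, 1120]) open_box_3();
translate([292, 404, 1379]) open_box_4();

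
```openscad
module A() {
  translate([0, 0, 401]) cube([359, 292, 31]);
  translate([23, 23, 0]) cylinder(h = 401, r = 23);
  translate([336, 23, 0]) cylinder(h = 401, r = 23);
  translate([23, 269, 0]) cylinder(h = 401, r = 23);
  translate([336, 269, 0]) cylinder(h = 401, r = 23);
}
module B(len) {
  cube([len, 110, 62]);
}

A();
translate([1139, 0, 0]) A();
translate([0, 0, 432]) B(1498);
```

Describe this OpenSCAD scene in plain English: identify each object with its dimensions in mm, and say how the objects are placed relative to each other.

A is a simple wooden stool: a rectangular seat 359 mm (x) by 292 mm (y), 31 mm thick, top face at z = 432 mm, on four round legs, each 46 mm in diameter. The legs rest on z = 0, each leg's axis is inset half a diameter from the nearest pair of seat edges (so the leg's bounding box is flush with the corner).

B is a rectangular beam 1498 mm long (x), 110 mm deep (y), 62 mm thick (z).

The beam spans the tops of two stools placed 780 mm apart, resting at z = 432 mm.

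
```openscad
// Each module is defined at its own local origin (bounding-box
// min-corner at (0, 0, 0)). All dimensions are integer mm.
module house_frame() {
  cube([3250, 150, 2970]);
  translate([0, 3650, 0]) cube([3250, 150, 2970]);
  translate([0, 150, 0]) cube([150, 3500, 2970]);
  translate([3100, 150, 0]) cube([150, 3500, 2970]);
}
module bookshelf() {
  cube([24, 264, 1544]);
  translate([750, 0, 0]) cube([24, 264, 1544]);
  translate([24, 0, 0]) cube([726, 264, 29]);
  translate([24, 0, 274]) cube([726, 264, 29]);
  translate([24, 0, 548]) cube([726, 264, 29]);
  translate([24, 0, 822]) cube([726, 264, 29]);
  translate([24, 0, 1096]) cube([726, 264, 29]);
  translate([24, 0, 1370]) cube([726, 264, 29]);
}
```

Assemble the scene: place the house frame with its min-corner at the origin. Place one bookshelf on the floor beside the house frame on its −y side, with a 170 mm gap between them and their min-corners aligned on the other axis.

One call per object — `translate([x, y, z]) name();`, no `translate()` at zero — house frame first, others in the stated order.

house_frame();
translate([0, -434, 0]) bookshelf();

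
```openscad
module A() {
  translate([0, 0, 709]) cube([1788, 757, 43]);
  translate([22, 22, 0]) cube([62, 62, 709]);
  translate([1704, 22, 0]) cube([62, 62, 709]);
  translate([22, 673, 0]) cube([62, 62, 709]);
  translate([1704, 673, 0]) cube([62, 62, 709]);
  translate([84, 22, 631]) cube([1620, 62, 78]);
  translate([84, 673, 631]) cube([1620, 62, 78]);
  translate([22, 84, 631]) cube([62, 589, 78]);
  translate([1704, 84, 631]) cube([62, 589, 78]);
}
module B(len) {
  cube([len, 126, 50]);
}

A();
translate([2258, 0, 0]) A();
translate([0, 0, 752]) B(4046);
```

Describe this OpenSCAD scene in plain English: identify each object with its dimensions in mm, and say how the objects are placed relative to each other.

A is a rectangular dining table. The top is 1788×757×43 mm with its upper surface at z = 752 mm. It stands on four 62×62 mm square legs, each inset 22 mm from the nearest pair of top edges, running from the floor to the underside of the top. Four apron rails, 62 mm thick and 78 mm tall, run between adjacent legs with their top edges flush with the underside of the top and their outer faces flush with the legs' outer faces.

B is a rectangular beam 4046 mm long (x), 126 mm deep (y), 50 mm thick (z).

The beam spans the tops of two tables placed 470 mm apart, resting at z = 752 mm.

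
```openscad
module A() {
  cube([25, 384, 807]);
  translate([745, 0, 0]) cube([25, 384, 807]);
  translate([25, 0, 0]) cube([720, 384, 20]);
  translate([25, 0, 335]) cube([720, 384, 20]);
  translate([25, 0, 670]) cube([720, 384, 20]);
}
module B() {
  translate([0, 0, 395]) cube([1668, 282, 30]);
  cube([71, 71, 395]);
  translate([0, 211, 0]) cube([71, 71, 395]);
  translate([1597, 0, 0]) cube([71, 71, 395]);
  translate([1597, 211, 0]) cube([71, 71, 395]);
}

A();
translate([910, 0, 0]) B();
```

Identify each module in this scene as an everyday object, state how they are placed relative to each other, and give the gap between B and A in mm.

The bench's nearest face is 140 mm from the bookshelf's +x face.

A is a bookshelf. B is a bench. The bench is on the floor beside the bookshelf on its +x side. The gap between the bench and the bookshelf is 140 mm.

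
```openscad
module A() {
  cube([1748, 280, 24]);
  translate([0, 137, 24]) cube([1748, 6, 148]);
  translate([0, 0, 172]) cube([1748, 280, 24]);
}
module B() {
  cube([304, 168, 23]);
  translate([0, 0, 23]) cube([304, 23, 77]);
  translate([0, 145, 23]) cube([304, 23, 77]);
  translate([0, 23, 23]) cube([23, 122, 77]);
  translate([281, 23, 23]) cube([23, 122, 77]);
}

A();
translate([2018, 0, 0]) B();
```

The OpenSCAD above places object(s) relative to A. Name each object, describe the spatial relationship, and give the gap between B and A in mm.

A is an I-beam. B is an open box. The open box is on the floor beside the I-beam on its +x side. The gap between the open box and the I-beam is 270 mm.

The open box's nearest face is 270 mm from the I-beam's +x face.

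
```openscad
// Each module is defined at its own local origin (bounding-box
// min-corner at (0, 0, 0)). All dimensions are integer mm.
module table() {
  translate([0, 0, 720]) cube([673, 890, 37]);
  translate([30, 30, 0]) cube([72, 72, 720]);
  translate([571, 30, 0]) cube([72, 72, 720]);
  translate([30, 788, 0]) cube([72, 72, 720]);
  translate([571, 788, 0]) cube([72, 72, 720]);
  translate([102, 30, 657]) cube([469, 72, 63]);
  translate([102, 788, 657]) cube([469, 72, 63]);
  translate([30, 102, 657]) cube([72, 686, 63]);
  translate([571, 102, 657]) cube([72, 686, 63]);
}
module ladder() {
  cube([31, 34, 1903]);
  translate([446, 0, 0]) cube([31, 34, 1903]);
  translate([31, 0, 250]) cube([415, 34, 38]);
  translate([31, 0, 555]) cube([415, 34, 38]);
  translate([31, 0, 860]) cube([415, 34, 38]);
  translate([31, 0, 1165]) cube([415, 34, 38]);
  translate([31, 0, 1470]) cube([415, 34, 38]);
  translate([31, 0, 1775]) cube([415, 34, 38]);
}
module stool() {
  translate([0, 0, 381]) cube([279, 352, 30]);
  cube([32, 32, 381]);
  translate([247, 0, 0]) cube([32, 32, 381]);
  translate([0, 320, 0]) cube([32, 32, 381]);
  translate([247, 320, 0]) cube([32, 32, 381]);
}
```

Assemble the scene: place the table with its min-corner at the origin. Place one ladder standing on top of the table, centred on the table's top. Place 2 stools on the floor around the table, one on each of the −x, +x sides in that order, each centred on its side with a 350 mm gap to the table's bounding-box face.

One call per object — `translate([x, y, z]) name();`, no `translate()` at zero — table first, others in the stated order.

table();
translate([98, 428, 757]) ladder();
translate([-629, 269, 0]) stool();
translate([1023, 269, 0]) stool();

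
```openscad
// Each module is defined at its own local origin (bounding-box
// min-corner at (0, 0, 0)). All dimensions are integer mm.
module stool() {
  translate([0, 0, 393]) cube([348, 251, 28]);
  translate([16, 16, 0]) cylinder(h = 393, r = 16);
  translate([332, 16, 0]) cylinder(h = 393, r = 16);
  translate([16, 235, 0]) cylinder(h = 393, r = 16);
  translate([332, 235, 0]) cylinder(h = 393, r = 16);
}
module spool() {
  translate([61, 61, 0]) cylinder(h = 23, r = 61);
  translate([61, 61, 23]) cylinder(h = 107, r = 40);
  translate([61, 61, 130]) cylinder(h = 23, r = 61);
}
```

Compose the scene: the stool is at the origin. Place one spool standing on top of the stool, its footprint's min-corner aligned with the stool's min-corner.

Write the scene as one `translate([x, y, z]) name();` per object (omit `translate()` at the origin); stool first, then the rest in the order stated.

stool();
translate([0, 0, 421]) spool();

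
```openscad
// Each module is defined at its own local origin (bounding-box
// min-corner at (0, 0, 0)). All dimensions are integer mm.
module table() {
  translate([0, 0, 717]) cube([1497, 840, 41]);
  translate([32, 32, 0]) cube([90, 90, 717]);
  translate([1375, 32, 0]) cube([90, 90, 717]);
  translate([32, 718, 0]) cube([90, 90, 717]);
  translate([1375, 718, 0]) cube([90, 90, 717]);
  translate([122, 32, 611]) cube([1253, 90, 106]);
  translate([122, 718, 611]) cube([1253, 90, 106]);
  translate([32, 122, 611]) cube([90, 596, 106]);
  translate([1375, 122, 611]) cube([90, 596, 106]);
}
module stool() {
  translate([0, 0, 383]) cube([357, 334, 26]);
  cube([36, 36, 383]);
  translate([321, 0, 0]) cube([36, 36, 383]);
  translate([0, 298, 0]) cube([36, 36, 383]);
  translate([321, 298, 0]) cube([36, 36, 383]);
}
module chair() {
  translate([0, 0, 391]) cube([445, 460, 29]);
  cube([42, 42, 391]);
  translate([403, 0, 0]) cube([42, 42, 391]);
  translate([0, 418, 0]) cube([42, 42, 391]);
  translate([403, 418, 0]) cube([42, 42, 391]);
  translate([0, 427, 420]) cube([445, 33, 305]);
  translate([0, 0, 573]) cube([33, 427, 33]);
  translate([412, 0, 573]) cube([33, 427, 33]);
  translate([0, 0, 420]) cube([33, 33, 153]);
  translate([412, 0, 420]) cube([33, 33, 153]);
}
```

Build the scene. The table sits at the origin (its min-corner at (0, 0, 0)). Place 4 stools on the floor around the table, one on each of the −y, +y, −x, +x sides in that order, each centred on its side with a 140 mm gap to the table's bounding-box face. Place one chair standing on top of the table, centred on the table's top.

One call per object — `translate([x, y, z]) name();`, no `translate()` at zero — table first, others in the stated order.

table();
translate([570, -474, 0]) stool();
translate([570, 980, 0]) stool();
translate([-497, 253, 0]) stool();
translate([1637, 253, 0]) stool();
translate([526, 190, 758]) chair();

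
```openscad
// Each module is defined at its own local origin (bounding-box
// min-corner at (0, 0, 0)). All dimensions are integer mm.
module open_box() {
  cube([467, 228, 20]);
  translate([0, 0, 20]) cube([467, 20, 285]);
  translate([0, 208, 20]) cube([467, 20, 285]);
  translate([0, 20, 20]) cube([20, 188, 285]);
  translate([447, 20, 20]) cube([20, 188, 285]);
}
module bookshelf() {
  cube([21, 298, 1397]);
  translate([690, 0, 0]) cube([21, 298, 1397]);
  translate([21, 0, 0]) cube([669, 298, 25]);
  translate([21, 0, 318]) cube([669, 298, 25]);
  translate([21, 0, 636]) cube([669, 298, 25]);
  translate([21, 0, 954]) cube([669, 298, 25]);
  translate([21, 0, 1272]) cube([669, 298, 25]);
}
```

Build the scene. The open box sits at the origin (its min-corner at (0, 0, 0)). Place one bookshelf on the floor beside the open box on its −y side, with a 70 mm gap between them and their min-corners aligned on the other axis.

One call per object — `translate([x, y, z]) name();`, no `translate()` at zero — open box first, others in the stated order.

open_box();
translate([0, -368, 0]) bookshelf();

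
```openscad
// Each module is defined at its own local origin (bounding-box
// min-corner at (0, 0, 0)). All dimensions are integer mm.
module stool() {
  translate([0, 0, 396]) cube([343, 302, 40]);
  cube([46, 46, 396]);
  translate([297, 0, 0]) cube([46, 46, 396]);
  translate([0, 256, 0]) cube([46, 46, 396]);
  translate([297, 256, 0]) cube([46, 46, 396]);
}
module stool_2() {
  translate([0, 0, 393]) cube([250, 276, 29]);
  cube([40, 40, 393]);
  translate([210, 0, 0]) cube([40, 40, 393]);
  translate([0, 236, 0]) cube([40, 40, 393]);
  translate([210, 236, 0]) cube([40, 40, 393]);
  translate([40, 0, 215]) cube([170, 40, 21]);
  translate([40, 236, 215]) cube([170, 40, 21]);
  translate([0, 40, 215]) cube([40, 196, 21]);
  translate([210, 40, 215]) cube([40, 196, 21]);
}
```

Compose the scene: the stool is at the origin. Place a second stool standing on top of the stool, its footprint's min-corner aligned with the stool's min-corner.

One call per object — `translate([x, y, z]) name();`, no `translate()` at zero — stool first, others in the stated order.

stool();
translate([0, 0, 436]) stool_2();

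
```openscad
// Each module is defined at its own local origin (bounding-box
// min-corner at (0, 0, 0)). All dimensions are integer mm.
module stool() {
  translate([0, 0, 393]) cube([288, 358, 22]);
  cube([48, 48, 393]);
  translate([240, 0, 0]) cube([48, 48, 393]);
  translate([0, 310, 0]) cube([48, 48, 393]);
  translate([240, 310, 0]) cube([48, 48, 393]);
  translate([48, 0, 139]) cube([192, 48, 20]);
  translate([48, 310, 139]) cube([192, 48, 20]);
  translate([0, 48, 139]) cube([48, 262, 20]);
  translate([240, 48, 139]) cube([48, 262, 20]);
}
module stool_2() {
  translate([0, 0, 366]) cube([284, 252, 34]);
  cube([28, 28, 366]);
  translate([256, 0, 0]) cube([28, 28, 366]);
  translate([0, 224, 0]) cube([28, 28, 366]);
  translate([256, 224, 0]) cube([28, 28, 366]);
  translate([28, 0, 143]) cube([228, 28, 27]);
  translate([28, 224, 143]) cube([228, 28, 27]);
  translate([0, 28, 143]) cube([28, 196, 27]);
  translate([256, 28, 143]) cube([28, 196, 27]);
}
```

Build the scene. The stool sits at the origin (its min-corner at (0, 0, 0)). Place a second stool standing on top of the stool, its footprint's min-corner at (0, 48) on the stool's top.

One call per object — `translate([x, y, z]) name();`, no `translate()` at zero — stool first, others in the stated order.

stool();
translate([0, 48, 415]) stool_2();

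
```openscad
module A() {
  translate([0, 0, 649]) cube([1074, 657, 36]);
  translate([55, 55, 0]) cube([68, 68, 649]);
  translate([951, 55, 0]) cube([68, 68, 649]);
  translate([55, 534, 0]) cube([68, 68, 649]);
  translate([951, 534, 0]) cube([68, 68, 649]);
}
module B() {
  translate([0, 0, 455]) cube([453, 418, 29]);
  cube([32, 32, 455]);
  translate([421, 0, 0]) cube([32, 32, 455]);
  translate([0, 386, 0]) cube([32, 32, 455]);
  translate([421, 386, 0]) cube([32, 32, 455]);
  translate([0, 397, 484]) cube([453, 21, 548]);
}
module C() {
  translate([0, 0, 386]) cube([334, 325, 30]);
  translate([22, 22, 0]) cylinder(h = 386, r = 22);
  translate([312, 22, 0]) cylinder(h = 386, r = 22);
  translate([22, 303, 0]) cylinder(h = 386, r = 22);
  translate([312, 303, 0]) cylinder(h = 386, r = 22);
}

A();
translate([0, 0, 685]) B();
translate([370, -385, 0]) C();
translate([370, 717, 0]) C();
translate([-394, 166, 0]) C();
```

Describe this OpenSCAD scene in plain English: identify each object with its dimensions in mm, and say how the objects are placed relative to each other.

A is a rectangular dining table. The top is 1074×657×36 mm with its upper surface at z = 685 mm. It stands on four 68×68 mm square legs, each inset 55 mm from the nearest pair of top edges, running from the floor to the underside of the top.

B is a chair: 453×418 mm seat, 29 mm thick, top at z = 484 mm, on four 32 mm square corner legs flush with the seat edges. A 21 mm thick backrest slab spans the full seat width, extending 548 mm above the seat top, its back face flush with the seat's +y edge.

C is a four-legged stool. The seat is a 334×325×30 mm slab whose top surface is at z = 416 mm; four round legs, each 44 mm in diameter, run from the floor (z = 0) to the underside of the seat, each leg's axis is inset half a diameter from the nearest pair of seat edges (so the leg's bounding box is flush with the corner).

The chair is on top of the table. Three stools sit around the table at the −y, +y, −x sides.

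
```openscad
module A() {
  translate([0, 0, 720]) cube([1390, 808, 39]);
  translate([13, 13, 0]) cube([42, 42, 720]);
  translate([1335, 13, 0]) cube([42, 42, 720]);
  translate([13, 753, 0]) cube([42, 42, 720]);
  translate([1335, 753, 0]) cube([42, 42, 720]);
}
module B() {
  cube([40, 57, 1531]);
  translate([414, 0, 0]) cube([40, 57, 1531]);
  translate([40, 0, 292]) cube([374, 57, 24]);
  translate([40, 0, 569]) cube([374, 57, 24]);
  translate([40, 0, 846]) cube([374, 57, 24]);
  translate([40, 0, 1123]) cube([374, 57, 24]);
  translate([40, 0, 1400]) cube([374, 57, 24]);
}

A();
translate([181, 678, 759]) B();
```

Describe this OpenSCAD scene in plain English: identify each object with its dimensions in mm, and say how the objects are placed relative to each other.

A is a rectangular dining table. The top is 1390×808×39 mm with its upper surface at z = 759 mm. It stands on four 42×42 mm square legs, each inset 13 mm from the nearest pair of top edges, running from the floor to the underside of the top.

B is a straight ladder. Two 40×57 mm vertical rails, 1531 mm tall, stand 454 mm apart (outside-to-outside) with their front faces coplanar on the −y side. 5 rungs, each 57 mm deep and 24 mm tall, span between the inner faces of the rails, front faces flush with the rails. The lowest rung's underside is at z = 292 mm and rungs are spaced 277 mm apart (underside to underside).

The ladder is on top of the table.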